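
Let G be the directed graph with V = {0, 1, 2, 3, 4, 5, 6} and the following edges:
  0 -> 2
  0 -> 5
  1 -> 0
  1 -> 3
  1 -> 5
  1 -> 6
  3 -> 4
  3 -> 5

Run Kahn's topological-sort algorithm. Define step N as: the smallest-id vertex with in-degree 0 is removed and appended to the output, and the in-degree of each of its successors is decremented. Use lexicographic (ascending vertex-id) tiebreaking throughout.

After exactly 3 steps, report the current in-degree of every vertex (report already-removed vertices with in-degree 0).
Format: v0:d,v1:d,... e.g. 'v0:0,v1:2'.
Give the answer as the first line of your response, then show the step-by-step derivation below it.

v0:0,v1:0,v2:0,v3:0,v4:1,v5:1,v6:0

step 1: output 1; order=[1]; indeg=(0,0,1,0,1,2,0)
step 2: output 0; order=[1,0]; indeg=(0,0,0,0,1,1,0)
step 3: output 2; order=[1,0,2]; indeg=(0,0,0,0,1,1,0)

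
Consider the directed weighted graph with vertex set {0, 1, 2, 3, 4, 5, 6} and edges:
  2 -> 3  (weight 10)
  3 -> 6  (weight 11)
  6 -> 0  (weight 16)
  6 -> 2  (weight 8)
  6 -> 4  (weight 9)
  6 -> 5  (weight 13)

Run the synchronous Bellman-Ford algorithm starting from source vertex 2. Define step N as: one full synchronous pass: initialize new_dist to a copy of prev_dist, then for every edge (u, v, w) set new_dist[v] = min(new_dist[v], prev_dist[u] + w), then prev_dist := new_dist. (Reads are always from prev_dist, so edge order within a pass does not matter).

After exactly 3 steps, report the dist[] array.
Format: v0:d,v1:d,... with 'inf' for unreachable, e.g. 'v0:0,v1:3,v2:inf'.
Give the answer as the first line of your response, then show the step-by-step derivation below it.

v0:37,v1:inf,v2:0,v3:10,v4:30,v5:34,v6:21

step 1: dist = v0:inf,v1:inf,v2:0,v3:10,v4:inf,v5:inf,v6:inf
step 2: dist = v0:inf,v1:inf,v2:0,v3:10,v4:inf,v5:inf,v6:21
step 3: dist = v0:37,v1:inf,v2:0,v3:10,v4:30,v5:34,v6:21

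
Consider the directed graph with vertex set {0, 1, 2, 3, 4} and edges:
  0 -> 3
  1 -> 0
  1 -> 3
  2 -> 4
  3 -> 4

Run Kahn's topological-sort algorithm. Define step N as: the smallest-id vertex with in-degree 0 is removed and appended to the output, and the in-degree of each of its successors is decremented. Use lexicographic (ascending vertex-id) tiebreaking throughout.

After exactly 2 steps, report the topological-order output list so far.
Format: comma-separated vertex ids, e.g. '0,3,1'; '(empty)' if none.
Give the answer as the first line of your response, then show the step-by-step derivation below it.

1,0

step 1: output 1; order=[1]; indeg=(0,0,0,1,2)
step 2: output 0; order=[1,0]; indeg=(0,0,0,0,2)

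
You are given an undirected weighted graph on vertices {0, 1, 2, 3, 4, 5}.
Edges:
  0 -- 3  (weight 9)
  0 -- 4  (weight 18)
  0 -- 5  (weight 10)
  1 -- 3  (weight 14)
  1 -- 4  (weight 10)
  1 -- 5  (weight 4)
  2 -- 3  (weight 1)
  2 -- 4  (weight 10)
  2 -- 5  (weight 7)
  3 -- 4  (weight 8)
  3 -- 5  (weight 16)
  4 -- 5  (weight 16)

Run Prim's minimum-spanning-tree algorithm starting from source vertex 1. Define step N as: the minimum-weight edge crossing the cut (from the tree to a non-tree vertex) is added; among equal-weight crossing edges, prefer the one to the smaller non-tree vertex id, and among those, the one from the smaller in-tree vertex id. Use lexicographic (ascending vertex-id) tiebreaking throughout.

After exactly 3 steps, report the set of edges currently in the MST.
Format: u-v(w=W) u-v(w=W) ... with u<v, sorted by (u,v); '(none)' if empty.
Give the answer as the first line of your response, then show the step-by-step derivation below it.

1-5(w=4) 2-3(w=1) 2-5(w=7)

step 1: add edge 1-5 (w=4); MST = {1-5(w=4)}
step 2: add edge 2-5 (w=7); MST = {1-5(w=4) 2-5(w=7)}
step 3: add edge 2-3 (w=1); MST = {1-5(w=4) 2-3(w=1) 2-5(w=7)}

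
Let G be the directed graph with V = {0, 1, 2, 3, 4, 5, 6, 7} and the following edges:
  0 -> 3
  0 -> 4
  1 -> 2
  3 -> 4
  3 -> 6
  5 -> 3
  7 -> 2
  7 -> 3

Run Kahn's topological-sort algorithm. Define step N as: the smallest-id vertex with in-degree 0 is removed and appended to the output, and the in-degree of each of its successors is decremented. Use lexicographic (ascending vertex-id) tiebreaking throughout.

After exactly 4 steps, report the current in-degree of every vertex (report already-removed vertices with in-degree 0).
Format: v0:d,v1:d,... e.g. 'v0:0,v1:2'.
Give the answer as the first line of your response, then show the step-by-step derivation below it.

v0:0,v1:0,v2:0,v3:0,v4:1,v5:0,v6:1,v7:0

step 1: output 0; order=[0]; indeg=(0,0,2,2,1,0,1,0)
step 2: output 1; order=[0,1]; indeg=(0,0,1,2,1,0,1,0)
step 3: output 5; order=[0,1,5]; indeg=(0,0,1,1,1,0,1,0)
step 4: output 7; order=[0,1,5,7]; indeg=(0,0,0,0,1,0,1,0)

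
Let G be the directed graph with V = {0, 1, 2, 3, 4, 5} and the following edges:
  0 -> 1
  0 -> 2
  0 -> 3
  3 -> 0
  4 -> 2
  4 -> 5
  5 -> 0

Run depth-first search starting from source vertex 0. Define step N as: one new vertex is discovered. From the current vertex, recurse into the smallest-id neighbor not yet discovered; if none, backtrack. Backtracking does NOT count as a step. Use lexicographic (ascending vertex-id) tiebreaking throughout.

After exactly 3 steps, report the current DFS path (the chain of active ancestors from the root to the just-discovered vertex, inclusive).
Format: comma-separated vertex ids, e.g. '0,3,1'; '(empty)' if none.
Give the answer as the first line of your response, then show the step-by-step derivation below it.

0,2

step 1: discover 0; path=0; order=0
step 2: discover 1; path=0>1; order=0,1
step 3: discover 2; path=0>2; order=0,1,2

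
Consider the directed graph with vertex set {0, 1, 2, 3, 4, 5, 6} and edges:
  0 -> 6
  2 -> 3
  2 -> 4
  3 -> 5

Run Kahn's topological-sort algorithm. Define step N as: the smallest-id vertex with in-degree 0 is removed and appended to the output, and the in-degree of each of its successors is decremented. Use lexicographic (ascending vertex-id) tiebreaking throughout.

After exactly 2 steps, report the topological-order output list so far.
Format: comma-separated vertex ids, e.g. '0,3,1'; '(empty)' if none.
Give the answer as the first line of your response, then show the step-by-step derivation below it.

0,1

step 1: output 0; order=[0]; indeg=(0,0,0,1,1,1,0)
step 2: output 1; order=[0,1]; indeg=(0,0,0,1,1,1,0)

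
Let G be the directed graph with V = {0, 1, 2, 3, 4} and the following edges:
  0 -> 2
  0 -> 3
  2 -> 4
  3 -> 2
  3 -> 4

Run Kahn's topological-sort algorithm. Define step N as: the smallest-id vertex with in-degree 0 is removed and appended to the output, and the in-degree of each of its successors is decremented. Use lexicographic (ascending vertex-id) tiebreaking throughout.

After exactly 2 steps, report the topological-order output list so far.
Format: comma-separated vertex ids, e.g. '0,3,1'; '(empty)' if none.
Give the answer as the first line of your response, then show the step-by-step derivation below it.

0,1

step 1: output 0; order=[0]; indeg=(0,0,1,0,2)
step 2: output 1; order=[0,1]; indeg=(0,0,1,0,2)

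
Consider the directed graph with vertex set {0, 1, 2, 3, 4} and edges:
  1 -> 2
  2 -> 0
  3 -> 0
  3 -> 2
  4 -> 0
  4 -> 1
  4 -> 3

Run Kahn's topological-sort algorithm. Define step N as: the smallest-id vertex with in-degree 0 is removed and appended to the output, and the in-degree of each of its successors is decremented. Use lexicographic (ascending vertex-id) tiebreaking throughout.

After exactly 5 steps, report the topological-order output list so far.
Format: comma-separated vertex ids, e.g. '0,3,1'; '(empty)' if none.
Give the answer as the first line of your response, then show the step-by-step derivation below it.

4,1,3,2,0

step 1: output 4; order=[4]; indeg=(2,0,2,0,0)
step 2: output 1; order=[4,1]; indeg=(2,0,1,0,0)
step 3: output 3; order=[4,1,3]; indeg=(1,0,0,0,0)
step 4: output 2; order=[4,1,3,2]; indeg=(0,0,0,0,0)
step 5: output 0; order=[4,1,3,2,0]; indeg=(0,0,0,0,0)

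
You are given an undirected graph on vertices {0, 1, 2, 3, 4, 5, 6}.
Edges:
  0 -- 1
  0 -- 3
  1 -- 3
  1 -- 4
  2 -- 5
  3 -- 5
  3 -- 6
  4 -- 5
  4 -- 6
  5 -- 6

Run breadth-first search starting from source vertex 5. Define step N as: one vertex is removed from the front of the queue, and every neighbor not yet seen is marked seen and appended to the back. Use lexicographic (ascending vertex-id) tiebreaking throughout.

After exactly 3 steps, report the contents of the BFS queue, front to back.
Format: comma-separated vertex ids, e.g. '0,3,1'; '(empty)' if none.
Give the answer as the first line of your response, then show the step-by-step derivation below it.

4,6,0,1

step 1: dequeue 5; queue=[2,3,4,6]; order=5
step 2: dequeue 2; queue=[3,4,6]; order=5,2
step 3: dequeue 3; queue=[4,6,0,1]; order=5,2,3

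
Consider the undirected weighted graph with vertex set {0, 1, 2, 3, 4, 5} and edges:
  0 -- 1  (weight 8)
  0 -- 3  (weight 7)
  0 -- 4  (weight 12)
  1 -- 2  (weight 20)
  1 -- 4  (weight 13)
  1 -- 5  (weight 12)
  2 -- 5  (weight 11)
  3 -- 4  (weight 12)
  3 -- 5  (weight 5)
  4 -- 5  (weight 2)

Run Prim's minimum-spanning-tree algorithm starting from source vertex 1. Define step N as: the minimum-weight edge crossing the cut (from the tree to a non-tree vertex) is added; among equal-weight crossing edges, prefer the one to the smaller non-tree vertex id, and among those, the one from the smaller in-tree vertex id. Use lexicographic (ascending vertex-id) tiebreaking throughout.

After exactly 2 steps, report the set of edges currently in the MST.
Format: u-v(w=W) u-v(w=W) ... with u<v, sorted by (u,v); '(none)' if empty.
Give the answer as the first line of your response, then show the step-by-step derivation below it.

0-1(w=8) 0-3(w=7)

step 1: add edge 0-1 (w=8); MST = {0-1(w=8)}
step 2: add edge 0-3 (w=7); MST = {0-1(w=8) 0-3(w=7)}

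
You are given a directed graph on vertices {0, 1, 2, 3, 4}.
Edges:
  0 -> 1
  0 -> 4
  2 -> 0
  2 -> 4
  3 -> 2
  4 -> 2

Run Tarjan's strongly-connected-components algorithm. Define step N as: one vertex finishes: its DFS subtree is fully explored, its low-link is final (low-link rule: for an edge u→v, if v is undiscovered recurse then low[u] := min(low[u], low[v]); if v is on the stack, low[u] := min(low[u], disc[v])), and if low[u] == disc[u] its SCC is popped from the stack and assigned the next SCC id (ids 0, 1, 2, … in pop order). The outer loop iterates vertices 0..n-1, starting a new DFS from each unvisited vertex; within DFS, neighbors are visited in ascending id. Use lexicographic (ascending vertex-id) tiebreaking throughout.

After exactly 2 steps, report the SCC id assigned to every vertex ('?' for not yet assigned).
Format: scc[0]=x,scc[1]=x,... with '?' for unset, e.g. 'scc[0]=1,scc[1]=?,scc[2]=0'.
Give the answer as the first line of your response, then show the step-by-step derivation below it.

scc[0]=?,scc[1]=0,scc[2]=?,scc[3]=?,scc[4]=?

step 1: low=(low[0]=0,low[1]=1,low[2]=?,low[3]=?,low[4]=?); scc=(scc[0]=?,scc[1]=0,scc[2]=?,scc[3]=?,scc[4]=?)
step 2: low=(low[0]=0,low[1]=1,low[2]=0,low[3]=?,low[4]=2); scc=(scc[0]=?,scc[1]=0,scc[2]=?,scc[3]=?,scc[4]=?)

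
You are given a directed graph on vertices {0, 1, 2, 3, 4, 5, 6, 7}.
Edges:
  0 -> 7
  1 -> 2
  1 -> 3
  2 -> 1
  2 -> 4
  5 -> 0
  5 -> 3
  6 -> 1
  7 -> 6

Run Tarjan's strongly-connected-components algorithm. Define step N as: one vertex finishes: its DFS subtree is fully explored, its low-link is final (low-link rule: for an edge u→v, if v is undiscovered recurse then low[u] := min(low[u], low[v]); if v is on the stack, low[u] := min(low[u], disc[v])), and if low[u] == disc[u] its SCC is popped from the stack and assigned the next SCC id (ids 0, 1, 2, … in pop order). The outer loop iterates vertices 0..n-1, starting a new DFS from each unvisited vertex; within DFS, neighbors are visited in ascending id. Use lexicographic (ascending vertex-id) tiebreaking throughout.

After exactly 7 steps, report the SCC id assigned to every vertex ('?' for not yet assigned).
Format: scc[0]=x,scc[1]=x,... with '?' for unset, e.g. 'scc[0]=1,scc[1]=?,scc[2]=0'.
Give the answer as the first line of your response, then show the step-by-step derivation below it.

scc[0]=5,scc[1]=2,scc[2]=2,scc[3]=1,scc[4]=0,scc[5]=?,scc[6]=3,scc[7]=4

step 1: low=(low[0]=0,low[1]=3,low[2]=3,low[3]=?,low[4]=5,low[5]=?,low[6]=2,low[7]=1); scc=(scc[0]=?,scc[1]=?,scc[2]=?,scc[3]=?,scc[4]=0,scc[5]=?,scc[6]=?,scc[7]=?)
step 2: low=(low[0]=0,low[1]=3,low[2]=3,low[3]=?,low[4]=5,low[5]=?,low[6]=2,low[7]=1); scc=(scc[0]=?,scc[1]=?,scc[2]=?,scc[3]=?,scc[4]=0,scc[5]=?,scc[6]=?,scc[7]=?)
step 3: low=(low[0]=0,low[1]=3,low[2]=3,low[3]=6,low[4]=5,low[5]=?,low[6]=2,low[7]=1); scc=(scc[0]=?,scc[1]=?,scc[2]=?,scc[3]=1,scc[4]=0,scc[5]=?,scc[6]=?,scc[7]=?)
step 4: low=(low[0]=0,low[1]=3,low[2]=3,low[3]=6,low[4]=5,low[5]=?,low[6]=2,low[7]=1); scc=(scc[0]=?,scc[1]=2,scc[2]=2,scc[3]=1,scc[4]=0,scc[5]=?,scc[6]=?,scc[7]=?)
step 5: low=(low[0]=0,low[1]=3,low[2]=3,low[3]=6,low[4]=5,low[5]=?,low[6]=2,low[7]=1); scc=(scc[0]=?,scc[1]=2,scc[2]=2,scc[3]=1,scc[4]=0,scc[5]=?,scc[6]=3,scc[7]=?)
step 6: low=(low[0]=0,low[1]=3,low[2]=3,low[3]=6,low[4]=5,low[5]=?,low[6]=2,low[7]=1); scc=(scc[0]=?,scc[1]=2,scc[2]=2,scc[3]=1,scc[4]=0,scc[5]=?,scc[6]=3,scc[7]=4)
step 7: low=(low[0]=0,low[1]=3,low[2]=3,low[3]=6,low[4]=5,low[5]=?,low[6]=2,low[7]=1); scc=(scc[0]=5,scc[1]=2,scc[2]=2,scc[3]=1,scc[4]=0,scc[5]=?,scc[6]=3,scc[7]=4)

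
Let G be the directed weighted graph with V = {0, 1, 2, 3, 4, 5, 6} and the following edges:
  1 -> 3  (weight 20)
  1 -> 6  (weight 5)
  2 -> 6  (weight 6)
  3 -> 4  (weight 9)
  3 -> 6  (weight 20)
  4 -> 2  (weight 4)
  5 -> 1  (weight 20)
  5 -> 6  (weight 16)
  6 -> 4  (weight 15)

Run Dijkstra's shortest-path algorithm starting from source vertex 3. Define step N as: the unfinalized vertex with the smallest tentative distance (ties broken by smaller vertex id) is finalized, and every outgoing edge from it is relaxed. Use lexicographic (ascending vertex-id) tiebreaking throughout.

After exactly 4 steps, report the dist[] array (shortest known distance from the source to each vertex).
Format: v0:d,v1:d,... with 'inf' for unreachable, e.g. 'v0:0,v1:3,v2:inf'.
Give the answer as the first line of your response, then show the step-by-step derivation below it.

v0:inf,v1:inf,v2:13,v3:0,v4:9,v5:inf,v6:19

step 1: dist = v0:inf,v1:inf,v2:inf,v3:0,v4:9,v5:inf,v6:20
step 2: dist = v0:inf,v1:inf,v2:13,v3:0,v4:9,v5:inf,v6:20
step 3: dist = v0:inf,v1:inf,v2:13,v3:0,v4:9,v5:inf,v6:19
step 4: dist = v0:inf,v1:inf,v2:13,v3:0,v4:9,v5:inf,v6:19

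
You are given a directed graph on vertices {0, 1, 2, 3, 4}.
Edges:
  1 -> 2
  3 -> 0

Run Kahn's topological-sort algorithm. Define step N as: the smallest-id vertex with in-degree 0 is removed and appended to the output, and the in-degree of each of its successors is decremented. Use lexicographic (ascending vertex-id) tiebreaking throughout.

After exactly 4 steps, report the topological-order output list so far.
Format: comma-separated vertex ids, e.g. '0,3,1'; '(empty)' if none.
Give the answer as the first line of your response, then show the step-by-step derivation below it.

1,2,3,0

step 1: output 1; order=[1]; indeg=(1,0,0,0,0)
step 2: output 2; order=[1,2]; indeg=(1,0,0,0,0)
step 3: output 3; order=[1,2,3]; indeg=(0,0,0,0,0)
step 4: output 0; order=[1,2,3,0]; indeg=(0,0,0,0,0)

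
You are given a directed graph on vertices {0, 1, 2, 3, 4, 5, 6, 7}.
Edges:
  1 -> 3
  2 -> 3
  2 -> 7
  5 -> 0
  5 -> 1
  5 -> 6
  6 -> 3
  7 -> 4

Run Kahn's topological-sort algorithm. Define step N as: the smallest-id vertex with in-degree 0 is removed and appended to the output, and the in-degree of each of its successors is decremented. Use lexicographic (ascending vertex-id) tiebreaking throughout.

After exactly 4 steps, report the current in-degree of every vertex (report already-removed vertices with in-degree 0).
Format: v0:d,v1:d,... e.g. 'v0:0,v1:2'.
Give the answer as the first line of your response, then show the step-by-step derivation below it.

v0:0,v1:0,v2:0,v3:1,v4:1,v5:0,v6:0,v7:0

step 1: output 2; order=[2]; indeg=(1,1,0,2,1,0,1,0)
step 2: output 5; order=[2,5]; indeg=(0,0,0,2,1,0,0,0)
step 3: output 0; order=[2,5,0]; indeg=(0,0,0,2,1,0,0,0)
step 4: output 1; order=[2,5,0,1]; indeg=(0,0,0,1,1,0,0,0)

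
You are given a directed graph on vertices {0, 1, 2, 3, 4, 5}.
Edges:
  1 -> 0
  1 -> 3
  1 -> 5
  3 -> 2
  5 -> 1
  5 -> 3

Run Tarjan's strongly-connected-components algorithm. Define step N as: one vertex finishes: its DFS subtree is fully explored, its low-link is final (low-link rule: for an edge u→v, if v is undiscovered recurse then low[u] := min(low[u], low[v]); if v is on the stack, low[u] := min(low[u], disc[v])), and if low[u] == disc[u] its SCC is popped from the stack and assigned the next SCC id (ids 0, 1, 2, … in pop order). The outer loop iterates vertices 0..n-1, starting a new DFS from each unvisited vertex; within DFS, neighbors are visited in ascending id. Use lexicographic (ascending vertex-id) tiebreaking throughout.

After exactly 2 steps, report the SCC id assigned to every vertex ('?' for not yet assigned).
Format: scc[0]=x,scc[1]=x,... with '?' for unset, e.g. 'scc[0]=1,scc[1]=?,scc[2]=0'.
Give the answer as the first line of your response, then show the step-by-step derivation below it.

scc[0]=0,scc[1]=?,scc[2]=1,scc[3]=?,scc[4]=?,scc[5]=?

step 1: low=(low[0]=0,low[1]=?,low[2]=?,low[3]=?,low[4]=?,low[5]=?); scc=(scc[0]=0,scc[1]=?,scc[2]=?,scc[3]=?,scc[4]=?,scc[5]=?)
step 2: low=(low[0]=0,low[1]=1,low[2]=3,low[3]=2,low[4]=?,low[5]=?); scc=(scc[0]=0,scc[1]=?,scc[2]=1,scc[3]=?,scc[4]=?,scc[5]=?)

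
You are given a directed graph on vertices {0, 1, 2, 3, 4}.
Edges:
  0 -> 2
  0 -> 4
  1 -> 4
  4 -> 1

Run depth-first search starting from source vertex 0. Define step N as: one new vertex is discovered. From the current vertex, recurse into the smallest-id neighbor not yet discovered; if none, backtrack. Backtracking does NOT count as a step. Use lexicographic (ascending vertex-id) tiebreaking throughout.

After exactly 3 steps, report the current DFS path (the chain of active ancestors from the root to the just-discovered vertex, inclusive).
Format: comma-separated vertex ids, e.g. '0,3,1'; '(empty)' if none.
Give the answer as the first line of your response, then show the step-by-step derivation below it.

0,4

step 1: discover 0; path=0; order=0
step 2: discover 2; path=0>2; order=0,2
step 3: discover 4; path=0>4; order=0,2,4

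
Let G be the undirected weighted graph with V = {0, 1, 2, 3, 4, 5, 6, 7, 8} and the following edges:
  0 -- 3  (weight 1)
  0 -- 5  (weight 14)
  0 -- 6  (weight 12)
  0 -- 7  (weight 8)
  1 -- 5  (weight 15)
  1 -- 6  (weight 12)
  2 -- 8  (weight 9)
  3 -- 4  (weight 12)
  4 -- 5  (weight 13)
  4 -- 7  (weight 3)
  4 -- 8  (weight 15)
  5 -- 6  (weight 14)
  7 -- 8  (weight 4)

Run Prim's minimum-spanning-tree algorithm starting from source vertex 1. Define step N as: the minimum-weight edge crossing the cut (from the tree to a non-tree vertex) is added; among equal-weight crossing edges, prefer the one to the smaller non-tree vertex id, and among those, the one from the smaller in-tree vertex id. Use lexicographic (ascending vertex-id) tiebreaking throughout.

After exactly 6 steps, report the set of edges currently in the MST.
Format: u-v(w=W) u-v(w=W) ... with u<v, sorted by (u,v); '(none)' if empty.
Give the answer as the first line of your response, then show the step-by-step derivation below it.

0-3(w=1) 0-6(w=12) 0-7(w=8) 1-6(w=12) 4-7(w=3) 7-8(w=4)

step 1: add edge 1-6 (w=12); MST = {1-6(w=12)}
step 2: add edge 0-6 (w=12); MST = {0-6(w=12) 1-6(w=12)}
step 3: add edge 0-3 (w=1); MST = {0-3(w=1) 0-6(w=12) 1-6(w=12)}
step 4: add edge 0-7 (w=8); MST = {0-3(w=1) 0-6(w=12) 0-7(w=8) 1-6(w=12)}
step 5: add edge 4-7 (w=3); MST = {0-3(w=1) 0-6(w=12) 0-7(w=8) 1-6(w=12) 4-7(w=3)}
step 6: add edge 7-8 (w=4); MST = {0-3(w=1) 0-6(w=12) 0-7(w=8) 1-6(w=12) 4-7(w=3) 7-8(w=4)}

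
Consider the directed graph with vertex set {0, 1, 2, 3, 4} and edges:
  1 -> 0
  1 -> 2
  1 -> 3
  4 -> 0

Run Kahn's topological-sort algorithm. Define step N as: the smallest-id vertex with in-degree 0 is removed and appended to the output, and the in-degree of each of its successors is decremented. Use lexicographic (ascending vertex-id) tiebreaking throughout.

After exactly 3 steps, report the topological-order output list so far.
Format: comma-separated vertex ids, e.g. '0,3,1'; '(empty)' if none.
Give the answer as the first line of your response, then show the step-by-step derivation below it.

1,2,3

step 1: output 1; order=[1]; indeg=(1,0,0,0,0)
step 2: output 2; order=[1,2]; indeg=(1,0,0,0,0)
step 3: output 3; order=[1,2,3]; indeg=(1,0,0,0,0)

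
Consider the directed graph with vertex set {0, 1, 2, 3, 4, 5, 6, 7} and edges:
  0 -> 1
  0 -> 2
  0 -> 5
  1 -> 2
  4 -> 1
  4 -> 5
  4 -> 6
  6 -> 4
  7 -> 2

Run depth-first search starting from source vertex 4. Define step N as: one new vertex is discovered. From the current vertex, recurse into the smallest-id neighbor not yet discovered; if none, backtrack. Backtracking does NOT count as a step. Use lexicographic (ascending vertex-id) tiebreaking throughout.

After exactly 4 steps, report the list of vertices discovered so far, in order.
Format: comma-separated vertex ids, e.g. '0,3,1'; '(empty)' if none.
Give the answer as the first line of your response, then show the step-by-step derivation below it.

4,1,2,5

step 1: discover 4; path=4; order=4
step 2: discover 1; path=4>1; order=4,1
step 3: discover 2; path=4>1>2; order=4,1,2
step 4: discover 5; path=4>5; order=4,1,2,5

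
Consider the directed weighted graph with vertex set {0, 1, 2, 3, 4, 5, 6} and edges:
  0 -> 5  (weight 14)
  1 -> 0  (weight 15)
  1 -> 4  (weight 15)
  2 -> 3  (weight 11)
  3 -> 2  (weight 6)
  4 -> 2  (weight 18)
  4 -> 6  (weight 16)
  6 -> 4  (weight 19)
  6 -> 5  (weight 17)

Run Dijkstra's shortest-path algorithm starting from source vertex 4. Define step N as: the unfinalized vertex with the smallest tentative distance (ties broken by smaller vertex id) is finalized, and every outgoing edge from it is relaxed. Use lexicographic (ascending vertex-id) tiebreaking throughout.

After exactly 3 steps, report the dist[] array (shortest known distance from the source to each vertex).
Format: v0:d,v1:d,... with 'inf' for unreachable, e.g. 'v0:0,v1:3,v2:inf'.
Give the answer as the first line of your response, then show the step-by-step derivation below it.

v0:inf,v1:inf,v2:18,v3:29,v4:0,v5:33,v6:16

step 1: dist = v0:inf,v1:inf,v2:18,v3:inf,v4:0,v5:inf,v6:16
step 2: dist = v0:inf,v1:inf,v2:18,v3:inf,v4:0,v5:33,v6:16
step 3: dist = v0:inf,v1:inf,v2:18,v3:29,v4:0,v5:33,v6:16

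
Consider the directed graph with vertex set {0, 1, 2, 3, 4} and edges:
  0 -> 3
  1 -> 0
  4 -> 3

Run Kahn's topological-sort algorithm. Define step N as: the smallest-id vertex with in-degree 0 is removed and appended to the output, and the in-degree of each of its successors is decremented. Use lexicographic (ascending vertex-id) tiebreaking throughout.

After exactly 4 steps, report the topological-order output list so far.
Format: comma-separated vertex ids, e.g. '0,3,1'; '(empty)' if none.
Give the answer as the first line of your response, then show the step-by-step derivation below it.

1,0,2,4

step 1: output 1; order=[1]; indeg=(0,0,0,2,0)
step 2: output 0; order=[1,0]; indeg=(0,0,0,1,0)
step 3: output 2; order=[1,0,2]; indeg=(0,0,0,1,0)
step 4: output 4; order=[1,0,2,4]; indeg=(0,0,0,0,0)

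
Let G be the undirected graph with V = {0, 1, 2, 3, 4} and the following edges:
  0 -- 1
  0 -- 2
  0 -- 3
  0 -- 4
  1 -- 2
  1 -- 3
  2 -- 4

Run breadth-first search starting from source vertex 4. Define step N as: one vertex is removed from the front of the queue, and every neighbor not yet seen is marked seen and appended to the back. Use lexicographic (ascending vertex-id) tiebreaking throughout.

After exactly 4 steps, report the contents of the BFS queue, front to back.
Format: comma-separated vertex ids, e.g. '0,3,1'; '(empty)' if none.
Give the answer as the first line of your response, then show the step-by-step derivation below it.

3

step 1: dequeue 4; queue=[0,2]; order=4
step 2: dequeue 0; queue=[2,1,3]; order=4,0
step 3: dequeue 2; queue=[1,3]; order=4,0,2
step 4: dequeue 1; queue=[3]; order=4,0,2,1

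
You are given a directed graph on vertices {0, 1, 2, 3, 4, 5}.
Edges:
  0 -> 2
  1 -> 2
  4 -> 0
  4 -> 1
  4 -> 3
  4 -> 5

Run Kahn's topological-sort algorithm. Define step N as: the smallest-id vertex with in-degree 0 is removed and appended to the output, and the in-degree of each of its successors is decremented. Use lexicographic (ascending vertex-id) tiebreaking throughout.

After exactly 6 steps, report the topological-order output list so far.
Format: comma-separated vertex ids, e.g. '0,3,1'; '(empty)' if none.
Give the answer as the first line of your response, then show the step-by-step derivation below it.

4,0,1,2,3,5

step 1: output 4; order=[4]; indeg=(0,0,2,0,0,0)
step 2: output 0; order=[4,0]; indeg=(0,0,1,0,0,0)
step 3: output 1; order=[4,0,1]; indeg=(0,0,0,0,0,0)
step 4: output 2; order=[4,0,1,2]; indeg=(0,0,0,0,0,0)
step 5: output 3; order=[4,0,1,2,3]; indeg=(0,0,0,0,0,0)
step 6: output 5; order=[4,0,1,2,3,5]; indeg=(0,0,0,0,0,0)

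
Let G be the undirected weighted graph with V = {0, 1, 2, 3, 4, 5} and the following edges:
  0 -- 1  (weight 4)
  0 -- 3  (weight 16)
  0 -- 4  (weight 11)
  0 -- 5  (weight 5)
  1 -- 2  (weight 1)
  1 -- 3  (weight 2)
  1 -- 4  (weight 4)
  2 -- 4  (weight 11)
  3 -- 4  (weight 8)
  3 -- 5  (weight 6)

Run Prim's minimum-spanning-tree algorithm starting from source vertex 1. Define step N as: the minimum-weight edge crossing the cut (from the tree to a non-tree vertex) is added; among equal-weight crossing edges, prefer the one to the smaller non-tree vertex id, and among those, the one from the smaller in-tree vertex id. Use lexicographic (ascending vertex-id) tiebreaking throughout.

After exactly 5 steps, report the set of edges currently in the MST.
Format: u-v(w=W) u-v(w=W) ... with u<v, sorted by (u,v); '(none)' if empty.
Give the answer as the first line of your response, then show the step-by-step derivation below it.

0-1(w=4) 0-5(w=5) 1-2(w=1) 1-3(w=2) 1-4(w=4)

step 1: add edge 1-2 (w=1); MST = {1-2(w=1)}
step 2: add edge 1-3 (w=2); MST = {1-2(w=1) 1-3(w=2)}
step 3: add edge 0-1 (w=4); MST = {0-1(w=4) 1-2(w=1) 1-3(w=2)}
step 4: add edge 1-4 (w=4); MST = {0-1(w=4) 1-2(w=1) 1-3(w=2) 1-4(w=4)}
step 5: add edge 0-5 (w=5); MST = {0-1(w=4) 0-5(w=5) 1-2(w=1) 1-3(w=2) 1-4(w=4)}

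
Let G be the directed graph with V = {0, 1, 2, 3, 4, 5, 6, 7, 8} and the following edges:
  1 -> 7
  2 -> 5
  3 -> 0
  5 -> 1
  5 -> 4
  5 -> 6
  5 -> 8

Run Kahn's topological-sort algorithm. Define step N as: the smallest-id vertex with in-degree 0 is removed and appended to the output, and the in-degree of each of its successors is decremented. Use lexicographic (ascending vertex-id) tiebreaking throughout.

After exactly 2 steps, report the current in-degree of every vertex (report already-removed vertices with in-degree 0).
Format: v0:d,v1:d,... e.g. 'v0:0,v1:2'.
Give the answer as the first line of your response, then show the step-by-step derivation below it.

v0:0,v1:1,v2:0,v3:0,v4:1,v5:0,v6:1,v7:1,v8:1

step 1: output 2; order=[2]; indeg=(1,1,0,0,1,0,1,1,1)
step 2: output 3; order=[2,3]; indeg=(0,1,0,0,1,0,1,1,1)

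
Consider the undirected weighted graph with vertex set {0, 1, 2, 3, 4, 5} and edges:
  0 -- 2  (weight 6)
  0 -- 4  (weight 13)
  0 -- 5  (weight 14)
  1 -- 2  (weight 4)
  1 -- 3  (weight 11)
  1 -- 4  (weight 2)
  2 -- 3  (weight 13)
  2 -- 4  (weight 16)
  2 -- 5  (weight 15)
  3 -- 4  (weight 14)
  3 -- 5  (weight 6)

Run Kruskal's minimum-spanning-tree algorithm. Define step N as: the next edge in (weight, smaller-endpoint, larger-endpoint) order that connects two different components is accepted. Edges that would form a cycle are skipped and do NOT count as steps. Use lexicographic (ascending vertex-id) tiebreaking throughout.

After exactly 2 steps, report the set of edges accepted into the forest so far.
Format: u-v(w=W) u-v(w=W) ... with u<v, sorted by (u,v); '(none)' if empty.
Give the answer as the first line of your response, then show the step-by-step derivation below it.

1-2(w=4) 1-4(w=2)

step 1: add edge 1-4 (w=2); MST = {1-4(w=2)}
step 2: add edge 1-2 (w=4); MST = {1-2(w=4) 1-4(w=2)}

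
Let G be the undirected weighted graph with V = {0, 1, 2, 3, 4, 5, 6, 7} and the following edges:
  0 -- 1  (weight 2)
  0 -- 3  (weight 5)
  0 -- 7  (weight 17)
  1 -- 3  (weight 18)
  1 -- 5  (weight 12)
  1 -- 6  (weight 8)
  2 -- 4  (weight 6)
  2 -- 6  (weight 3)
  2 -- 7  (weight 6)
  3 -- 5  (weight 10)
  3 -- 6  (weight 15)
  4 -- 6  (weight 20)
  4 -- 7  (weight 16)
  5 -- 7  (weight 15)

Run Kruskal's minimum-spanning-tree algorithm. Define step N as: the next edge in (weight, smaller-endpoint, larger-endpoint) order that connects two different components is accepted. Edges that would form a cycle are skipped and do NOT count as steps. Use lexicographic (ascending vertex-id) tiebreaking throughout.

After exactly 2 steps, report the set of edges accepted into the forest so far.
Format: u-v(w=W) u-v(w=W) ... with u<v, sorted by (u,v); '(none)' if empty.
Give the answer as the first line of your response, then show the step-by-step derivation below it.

0-1(w=2) 2-6(w=3)

step 1: add edge 0-1 (w=2); MST = {0-1(w=2)}
step 2: add edge 2-6 (w=3); MST = {0-1(w=2) 2-6(w=3)}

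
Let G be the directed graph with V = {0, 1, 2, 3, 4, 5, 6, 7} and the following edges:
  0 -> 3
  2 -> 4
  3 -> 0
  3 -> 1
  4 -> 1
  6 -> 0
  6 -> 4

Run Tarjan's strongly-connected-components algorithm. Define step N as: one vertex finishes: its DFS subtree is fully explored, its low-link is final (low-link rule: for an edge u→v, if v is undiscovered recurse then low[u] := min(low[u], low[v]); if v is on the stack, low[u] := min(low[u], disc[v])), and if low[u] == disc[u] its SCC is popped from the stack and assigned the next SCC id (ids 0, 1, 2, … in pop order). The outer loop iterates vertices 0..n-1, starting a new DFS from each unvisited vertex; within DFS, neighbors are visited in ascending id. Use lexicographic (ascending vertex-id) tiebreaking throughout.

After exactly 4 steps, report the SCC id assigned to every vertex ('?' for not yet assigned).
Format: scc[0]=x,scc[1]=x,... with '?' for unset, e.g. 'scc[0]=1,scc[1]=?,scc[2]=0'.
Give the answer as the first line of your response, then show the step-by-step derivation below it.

scc[0]=1,scc[1]=0,scc[2]=?,scc[3]=1,scc[4]=2,scc[5]=?,scc[6]=?,scc[7]=?

step 1: low=(low[0]=0,low[1]=2,low[2]=?,low[3]=0,low[4]=?,low[5]=?,low[6]=?,low[7]=?); scc=(scc[0]=?,scc[1]=0,scc[2]=?,scc[3]=?,scc[4]=?,scc[5]=?,scc[6]=?,scc[7]=?)
step 2: low=(low[0]=0,low[1]=2,low[2]=?,low[3]=0,low[4]=?,low[5]=?,low[6]=?,low[7]=?); scc=(scc[0]=?,scc[1]=0,scc[2]=?,scc[3]=?,scc[4]=?,scc[5]=?,scc[6]=?,scc[7]=?)
step 3: low=(low[0]=0,low[1]=2,low[2]=?,low[3]=0,low[4]=?,low[5]=?,low[6]=?,low[7]=?); scc=(scc[0]=1,scc[1]=0,scc[2]=?,scc[3]=1,scc[4]=?,scc[5]=?,scc[6]=?,scc[7]=?)
step 4: low=(low[0]=0,low[1]=2,low[2]=3,low[3]=0,low[4]=4,low[5]=?,low[6]=?,low[7]=?); scc=(scc[0]=1,scc[1]=0,scc[2]=?,scc[3]=1,scc[4]=2,scc[5]=?,scc[6]=?,scc[7]=?)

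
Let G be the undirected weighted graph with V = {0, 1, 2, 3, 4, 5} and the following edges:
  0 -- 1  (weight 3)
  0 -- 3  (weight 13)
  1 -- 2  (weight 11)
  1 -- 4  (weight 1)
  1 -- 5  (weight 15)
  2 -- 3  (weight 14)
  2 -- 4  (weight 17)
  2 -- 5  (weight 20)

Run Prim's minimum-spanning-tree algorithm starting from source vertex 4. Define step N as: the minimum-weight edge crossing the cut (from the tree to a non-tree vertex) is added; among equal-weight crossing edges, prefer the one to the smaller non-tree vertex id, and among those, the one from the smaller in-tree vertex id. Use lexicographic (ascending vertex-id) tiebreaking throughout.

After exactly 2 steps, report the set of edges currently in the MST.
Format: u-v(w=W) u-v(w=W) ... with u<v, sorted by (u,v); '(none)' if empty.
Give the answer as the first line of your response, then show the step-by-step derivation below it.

0-1(w=3) 1-4(w=1)

step 1: add edge 1-4 (w=1); MST = {1-4(w=1)}
step 2: add edge 0-1 (w=3); MST = {0-1(w=3) 1-4(w=1)}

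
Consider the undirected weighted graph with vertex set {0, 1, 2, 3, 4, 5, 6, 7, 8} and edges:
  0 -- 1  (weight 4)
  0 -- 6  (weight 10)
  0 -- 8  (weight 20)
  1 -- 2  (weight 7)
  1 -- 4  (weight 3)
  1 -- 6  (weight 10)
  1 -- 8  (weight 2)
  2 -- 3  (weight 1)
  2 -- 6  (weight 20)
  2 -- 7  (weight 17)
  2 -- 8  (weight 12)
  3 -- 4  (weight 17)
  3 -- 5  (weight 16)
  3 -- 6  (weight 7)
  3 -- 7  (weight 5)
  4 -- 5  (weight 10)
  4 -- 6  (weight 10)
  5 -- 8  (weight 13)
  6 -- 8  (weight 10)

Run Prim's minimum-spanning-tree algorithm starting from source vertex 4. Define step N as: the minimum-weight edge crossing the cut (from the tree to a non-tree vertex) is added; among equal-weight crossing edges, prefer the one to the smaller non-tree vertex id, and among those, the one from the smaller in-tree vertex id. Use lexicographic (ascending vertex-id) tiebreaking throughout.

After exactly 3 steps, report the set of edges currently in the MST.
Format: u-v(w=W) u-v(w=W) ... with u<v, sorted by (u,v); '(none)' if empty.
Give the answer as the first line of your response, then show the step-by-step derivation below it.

0-1(w=4) 1-4(w=3) 1-8(w=2)

step 1: add edge 1-4 (w=3); MST = {1-4(w=3)}
step 2: add edge 1-8 (w=2); MST = {1-4(w=3) 1-8(w=2)}
step 3: add edge 0-1 (w=4); MST = {0-1(w=4) 1-4(w=3) 1-8(w=2)}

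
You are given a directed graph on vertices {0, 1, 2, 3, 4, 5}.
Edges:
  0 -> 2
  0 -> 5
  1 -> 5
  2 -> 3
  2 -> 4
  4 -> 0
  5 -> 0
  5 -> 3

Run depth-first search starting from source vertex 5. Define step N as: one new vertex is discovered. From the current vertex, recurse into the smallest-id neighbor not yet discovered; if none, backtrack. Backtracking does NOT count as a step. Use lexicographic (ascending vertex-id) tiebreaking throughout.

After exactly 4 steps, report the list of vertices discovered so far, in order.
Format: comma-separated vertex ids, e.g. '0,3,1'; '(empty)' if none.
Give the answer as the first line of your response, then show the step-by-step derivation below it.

5,0,2,3

step 1: discover 5; path=5; order=5
step 2: discover 0; path=5>0; order=5,0
step 3: discover 2; path=5>0>2; order=5,0,2
step 4: discover 3; path=5>0>2>3; order=5,0,2,3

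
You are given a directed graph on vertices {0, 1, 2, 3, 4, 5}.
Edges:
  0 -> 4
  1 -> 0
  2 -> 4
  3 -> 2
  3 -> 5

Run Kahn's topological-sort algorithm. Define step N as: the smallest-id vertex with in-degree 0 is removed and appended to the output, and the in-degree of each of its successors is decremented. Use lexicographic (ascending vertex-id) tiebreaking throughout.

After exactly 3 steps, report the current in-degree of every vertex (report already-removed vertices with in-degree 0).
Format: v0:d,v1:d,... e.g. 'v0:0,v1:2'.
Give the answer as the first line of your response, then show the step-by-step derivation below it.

v0:0,v1:0,v2:0,v3:0,v4:1,v5:0

step 1: output 1; order=[1]; indeg=(0,0,1,0,2,1)
step 2: output 0; order=[1,0]; indeg=(0,0,1,0,1,1)
step 3: output 3; order=[1,0,3]; indeg=(0,0,0,0,1,0)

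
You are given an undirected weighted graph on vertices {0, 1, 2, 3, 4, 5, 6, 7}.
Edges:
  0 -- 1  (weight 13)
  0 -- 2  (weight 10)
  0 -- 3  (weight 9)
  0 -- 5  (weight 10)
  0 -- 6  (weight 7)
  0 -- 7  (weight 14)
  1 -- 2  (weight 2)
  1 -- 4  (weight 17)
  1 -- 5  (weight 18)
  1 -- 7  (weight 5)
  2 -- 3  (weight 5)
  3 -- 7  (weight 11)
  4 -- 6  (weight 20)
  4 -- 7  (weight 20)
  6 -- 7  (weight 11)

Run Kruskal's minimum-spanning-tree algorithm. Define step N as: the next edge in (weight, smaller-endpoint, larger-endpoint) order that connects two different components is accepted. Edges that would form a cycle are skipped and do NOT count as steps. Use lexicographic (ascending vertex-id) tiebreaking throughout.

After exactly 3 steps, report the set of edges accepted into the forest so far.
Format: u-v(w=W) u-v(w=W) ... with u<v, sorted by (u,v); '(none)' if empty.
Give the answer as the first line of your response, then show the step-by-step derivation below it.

1-2(w=2) 1-7(w=5) 2-3(w=5)

step 1: add edge 1-2 (w=2); MST = {1-2(w=2)}
step 2: add edge 1-7 (w=5); MST = {1-2(w=2) 1-7(w=5)}
step 3: add edge 2-3 (w=5); MST = {1-2(w=2) 1-7(w=5) 2-3(w=5)}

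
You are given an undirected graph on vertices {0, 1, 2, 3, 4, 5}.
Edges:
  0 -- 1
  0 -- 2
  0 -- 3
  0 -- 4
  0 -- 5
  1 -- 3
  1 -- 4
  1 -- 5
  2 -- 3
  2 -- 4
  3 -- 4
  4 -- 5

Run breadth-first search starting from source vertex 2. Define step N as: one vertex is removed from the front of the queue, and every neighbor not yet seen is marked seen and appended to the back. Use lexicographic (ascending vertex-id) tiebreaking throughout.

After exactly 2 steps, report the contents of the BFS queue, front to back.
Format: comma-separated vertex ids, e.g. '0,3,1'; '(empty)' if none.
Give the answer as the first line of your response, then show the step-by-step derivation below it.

3,4,1,5

step 1: dequeue 2; queue=[0,3,4]; order=2
step 2: dequeue 0; queue=[3,4,1,5]; order=2,0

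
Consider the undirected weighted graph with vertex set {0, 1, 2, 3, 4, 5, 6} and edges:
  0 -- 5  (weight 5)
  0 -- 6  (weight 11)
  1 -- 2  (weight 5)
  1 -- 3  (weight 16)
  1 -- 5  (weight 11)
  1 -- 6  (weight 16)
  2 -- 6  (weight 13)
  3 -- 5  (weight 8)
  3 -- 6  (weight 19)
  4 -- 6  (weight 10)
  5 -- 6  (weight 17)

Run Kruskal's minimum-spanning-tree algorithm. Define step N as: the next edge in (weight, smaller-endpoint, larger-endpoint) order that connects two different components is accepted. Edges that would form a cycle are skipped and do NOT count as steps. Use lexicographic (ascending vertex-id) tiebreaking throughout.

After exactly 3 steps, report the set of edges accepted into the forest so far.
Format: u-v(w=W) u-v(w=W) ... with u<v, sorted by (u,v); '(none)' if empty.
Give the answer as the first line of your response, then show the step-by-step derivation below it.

0-5(w=5) 1-2(w=5) 3-5(w=8)

step 1: add edge 0-5 (w=5); MST = {0-5(w=5)}
step 2: add edge 1-2 (w=5); MST = {0-5(w=5) 1-2(w=5)}
step 3: add edge 3-5 (w=8); MST = {0-5(w=5) 1-2(w=5) 3-5(w=8)}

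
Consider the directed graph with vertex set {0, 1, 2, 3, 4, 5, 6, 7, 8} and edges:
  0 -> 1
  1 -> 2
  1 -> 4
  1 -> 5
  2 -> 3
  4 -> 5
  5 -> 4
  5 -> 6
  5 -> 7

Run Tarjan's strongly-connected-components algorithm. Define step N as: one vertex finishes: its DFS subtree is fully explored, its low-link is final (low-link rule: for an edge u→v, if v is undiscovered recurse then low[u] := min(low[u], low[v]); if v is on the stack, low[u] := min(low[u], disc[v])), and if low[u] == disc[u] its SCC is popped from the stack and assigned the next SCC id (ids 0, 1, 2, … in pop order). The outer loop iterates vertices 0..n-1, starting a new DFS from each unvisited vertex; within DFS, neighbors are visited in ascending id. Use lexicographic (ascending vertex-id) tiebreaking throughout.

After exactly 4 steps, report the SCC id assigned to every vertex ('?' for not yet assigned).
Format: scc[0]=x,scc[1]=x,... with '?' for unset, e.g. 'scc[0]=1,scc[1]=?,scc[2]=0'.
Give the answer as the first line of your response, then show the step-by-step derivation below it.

scc[0]=?,scc[1]=?,scc[2]=1,scc[3]=0,scc[4]=?,scc[5]=?,scc[6]=2,scc[7]=3,scc[8]=?

step 1: low=(low[0]=0,low[1]=1,low[2]=2,low[3]=3,low[4]=?,low[5]=?,low[6]=?,low[7]=?,low[8]=?); scc=(scc[0]=?,scc[1]=?,scc[2]=?,scc[3]=0,scc[4]=?,scc[5]=?,scc[6]=?,scc[7]=?,scc[8]=?)
step 2: low=(low[0]=0,low[1]=1,low[2]=2,low[3]=3,low[4]=?,low[5]=?,low[6]=?,low[7]=?,low[8]=?); scc=(scc[0]=?,scc[1]=?,scc[2]=1,scc[3]=0,scc[4]=?,scc[5]=?,scc[6]=?,scc[7]=?,scc[8]=?)
step 3: low=(low[0]=0,low[1]=1,low[2]=2,low[3]=3,low[4]=4,low[5]=4,low[6]=6,low[7]=?,low[8]=?); scc=(scc[0]=?,scc[1]=?,scc[2]=1,scc[3]=0,scc[4]=?,scc[5]=?,scc[6]=2,scc[7]=?,scc[8]=?)
step 4: low=(low[0]=0,low[1]=1,low[2]=2,low[3]=3,low[4]=4,low[5]=4,low[6]=6,low[7]=7,low[8]=?); scc=(scc[0]=?,scc[1]=?,scc[2]=1,scc[3]=0,scc[4]=?,scc[5]=?,scc[6]=2,scc[7]=3,scc[8]=?)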